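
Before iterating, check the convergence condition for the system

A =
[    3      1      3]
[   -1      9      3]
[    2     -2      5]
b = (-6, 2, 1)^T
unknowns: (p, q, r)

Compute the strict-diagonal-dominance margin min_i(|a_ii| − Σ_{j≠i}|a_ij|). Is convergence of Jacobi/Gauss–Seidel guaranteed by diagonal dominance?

row 1: |3| − (1+3) = -1
row 2: |9| − (1+3) = 5
row 3: |5| − (2+2) = 1
minimum over rows = -1 → not strictly diagonally dominant

-1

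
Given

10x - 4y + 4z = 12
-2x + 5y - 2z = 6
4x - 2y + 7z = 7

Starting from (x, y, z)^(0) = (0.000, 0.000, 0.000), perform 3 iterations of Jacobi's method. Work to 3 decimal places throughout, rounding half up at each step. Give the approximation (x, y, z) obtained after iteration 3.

(1.769, 1.975, 0.863)

Iteration 1:
  x = (12 - (-4)·0.000 - (4)·0.000) / (10) = 1.200
  y = (6 - (-2)·0.000 - (-2)·0.000) / (5) = 1.200
  z = (7 - (4)·0.000 - (-2)·0.000) / (7) = 1.000
Iteration 2:
  x = (12 - (-4)·1.200 - (4)·1.000) / (10) = 1.280
  y = (6 - (-2)·1.200 - (-2)·1.000) / (5) = 2.080
  z = (7 - (4)·1.200 - (-2)·1.200) / (7) = 0.657
Iteration 3:
  x = (12 - (-4)·2.080 - (4)·0.657) / (10) = 1.769
  y = (6 - (-2)·1.280 - (-2)·0.657) / (5) = 1.975
  z = (7 - (4)·1.280 - (-2)·2.080) / (7) = 0.863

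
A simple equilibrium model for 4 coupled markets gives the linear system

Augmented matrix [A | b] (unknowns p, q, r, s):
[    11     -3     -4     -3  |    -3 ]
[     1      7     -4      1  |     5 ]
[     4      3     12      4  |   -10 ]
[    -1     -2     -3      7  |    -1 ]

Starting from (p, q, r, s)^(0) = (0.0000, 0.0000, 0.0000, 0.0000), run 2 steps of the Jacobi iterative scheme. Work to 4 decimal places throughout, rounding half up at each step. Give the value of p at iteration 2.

-0.4199

Iteration 1:
  p = (-3 - (-3)·0.0000 - (-4)·0.0000 - (-3)·0.0000) / (11) = -0.2727
  q = (5 - (1)·0.0000 - (-4)·0.0000 - (1)·0.0000) / (7) = 0.7143
  r = (-10 - (4)·0.0000 - (3)·0.0000 - (4)·0.0000) / (12) = -0.8333
  s = (-1 - (-1)·0.0000 - (-2)·0.0000 - (-3)·0.0000) / (7) = -0.1429
Iteration 2:
  p = (-3 - (-3)·0.7143 - (-4)·-0.8333 - (-3)·-0.1429) / (11) = -0.4199
  q = (5 - (1)·-0.2727 - (-4)·-0.8333 - (1)·-0.1429) / (7) = 0.2975
  r = (-10 - (4)·-0.2727 - (3)·0.7143 - (4)·-0.1429) / (12) = -0.8734
  s = (-1 - (-1)·-0.2727 - (-2)·0.7143 - (-3)·-0.8333) / (7) = -0.3349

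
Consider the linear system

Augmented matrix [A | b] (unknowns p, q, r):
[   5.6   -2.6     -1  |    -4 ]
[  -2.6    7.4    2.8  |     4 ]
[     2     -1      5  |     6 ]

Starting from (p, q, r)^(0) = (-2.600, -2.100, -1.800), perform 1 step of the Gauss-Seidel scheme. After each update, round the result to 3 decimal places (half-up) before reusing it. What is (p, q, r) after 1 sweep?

(-2.011, 0.515, 2.107)

Iteration 1:
  p = (-4 - (-2.6)·-2.100 - (-1)·-1.800) / (5.6) = -2.011
  q = (4 - (-2.6)·-2.011 - (2.8)·-1.800) / (7.4) = 0.515
  r = (6 - (2)·-2.011 - (-1)·0.515) / (5) = 2.107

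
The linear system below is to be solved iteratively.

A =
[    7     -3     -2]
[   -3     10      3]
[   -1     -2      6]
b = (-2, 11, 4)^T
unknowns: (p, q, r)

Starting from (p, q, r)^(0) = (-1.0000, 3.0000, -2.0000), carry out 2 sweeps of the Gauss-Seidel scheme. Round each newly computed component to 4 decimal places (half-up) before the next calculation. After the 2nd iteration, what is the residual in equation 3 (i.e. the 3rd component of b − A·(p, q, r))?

Iteration 1:
  p = (-2 - (-3)·3.0000 - (-2)·-2.0000) / (7) = 0.4286
  q = (11 - (-3)·0.4286 - (3)·-2.0000) / (10) = 1.8286
  r = (4 - (-1)·0.4286 - (-2)·1.8286) / (6) = 1.3476
Iteration 2:
  p = (-2 - (-3)·1.8286 - (-2)·1.3476) / (7) = 0.8830
  q = (11 - (-3)·0.8830 - (3)·1.3476) / (10) = 0.9606
  r = (4 - (-1)·0.8830 - (-2)·0.9606) / (6) = 1.1340
Residual b − A·x = (-3.0312, 0.6410, 0.0002)

0.0002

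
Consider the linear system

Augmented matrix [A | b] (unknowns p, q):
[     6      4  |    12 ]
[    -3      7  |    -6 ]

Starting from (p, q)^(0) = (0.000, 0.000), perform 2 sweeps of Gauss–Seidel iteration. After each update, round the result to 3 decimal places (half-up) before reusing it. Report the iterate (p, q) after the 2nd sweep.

Iteration 1:
  p = (12 - (4)·0.000) / (6) = 2.000
  q = (-6 - (-3)·2.000) / (7) = 0.000
Iteration 2:
  p = (12 - (4)·0.000) / (6) = 2.000
  q = (-6 - (-3)·2.000) / (7) = 0.000

(2.000, 0.000)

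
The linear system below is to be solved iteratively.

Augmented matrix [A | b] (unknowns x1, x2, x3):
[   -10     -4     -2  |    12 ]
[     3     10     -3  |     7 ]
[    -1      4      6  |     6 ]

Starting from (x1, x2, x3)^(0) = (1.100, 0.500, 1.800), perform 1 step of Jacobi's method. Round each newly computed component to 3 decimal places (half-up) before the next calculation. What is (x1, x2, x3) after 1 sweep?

Iteration 1:
  x1 = (12 - (-4)·0.500 - (-2)·1.800) / (-10) = -1.760
  x2 = (7 - (3)·1.100 - (-3)·1.800) / (10) = 0.910
  x3 = (6 - (-1)·1.100 - (4)·0.500) / (6) = 0.850

(-1.760, 0.910, 0.850)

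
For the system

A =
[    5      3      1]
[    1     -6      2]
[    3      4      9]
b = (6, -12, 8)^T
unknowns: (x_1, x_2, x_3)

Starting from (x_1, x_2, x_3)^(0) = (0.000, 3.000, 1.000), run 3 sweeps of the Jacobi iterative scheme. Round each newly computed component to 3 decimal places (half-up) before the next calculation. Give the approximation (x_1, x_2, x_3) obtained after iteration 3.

Iteration 1:
  x_1 = (6 - (3)·3.000 - (1)·1.000) / (5) = -0.800
  x_2 = (-12 - (1)·0.000 - (2)·1.000) / (-6) = 2.333
  x_3 = (8 - (3)·0.000 - (4)·3.000) / (9) = -0.444
Iteration 2:
  x_1 = (6 - (3)·2.333 - (1)·-0.444) / (5) = -0.111
  x_2 = (-12 - (1)·-0.800 - (2)·-0.444) / (-6) = 1.719
  x_3 = (8 - (3)·-0.800 - (4)·2.333) / (9) = 0.119
Iteration 3:
  x_1 = (6 - (3)·1.719 - (1)·0.119) / (5) = 0.145
  x_2 = (-12 - (1)·-0.111 - (2)·0.119) / (-6) = 2.021
  x_3 = (8 - (3)·-0.111 - (4)·1.719) / (9) = 0.162

(0.145, 2.021, 0.162)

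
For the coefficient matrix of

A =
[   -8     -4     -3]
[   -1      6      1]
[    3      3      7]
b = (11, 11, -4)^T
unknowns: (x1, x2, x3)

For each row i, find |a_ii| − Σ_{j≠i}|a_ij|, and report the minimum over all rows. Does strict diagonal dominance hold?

1

row 1: |-8| − (4+3) = 1
row 2: |6| − (1+1) = 4
row 3: |7| − (3+3) = 1
minimum over rows = 1 → strictly diagonally dominant (convergence guaranteed)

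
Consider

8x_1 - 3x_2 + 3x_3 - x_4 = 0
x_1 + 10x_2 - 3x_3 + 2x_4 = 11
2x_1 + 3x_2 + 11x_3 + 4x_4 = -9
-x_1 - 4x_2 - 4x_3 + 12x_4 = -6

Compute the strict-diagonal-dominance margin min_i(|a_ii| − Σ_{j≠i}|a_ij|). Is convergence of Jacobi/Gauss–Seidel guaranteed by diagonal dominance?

1

row 1: |8| − (3+3+1) = 1
row 2: |10| − (1+3+2) = 4
row 3: |11| − (2+3+4) = 2
row 4: |12| − (1+4+4) = 3
minimum over rows = 1 → strictly diagonally dominant (convergence guaranteed)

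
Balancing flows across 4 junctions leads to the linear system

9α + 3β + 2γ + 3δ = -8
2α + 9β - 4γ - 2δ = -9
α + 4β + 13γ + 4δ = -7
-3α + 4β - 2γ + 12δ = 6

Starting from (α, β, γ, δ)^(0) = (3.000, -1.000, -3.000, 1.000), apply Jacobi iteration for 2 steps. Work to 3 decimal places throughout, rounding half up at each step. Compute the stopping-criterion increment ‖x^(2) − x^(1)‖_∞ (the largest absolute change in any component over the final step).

1.726

Iteration 1:
  α = (-8 - (3)·-1.000 - (2)·-3.000 - (3)·1.000) / (9) = -0.222
  β = (-9 - (2)·3.000 - (-4)·-3.000 - (-2)·1.000) / (9) = -2.778
  γ = (-7 - (1)·3.000 - (4)·-1.000 - (4)·1.000) / (13) = -0.769
  δ = (6 - (-3)·3.000 - (4)·-1.000 - (-2)·-3.000) / (12) = 1.083
Iteration 2:
  α = (-8 - (3)·-2.778 - (2)·-0.769 - (3)·1.083) / (9) = -0.153
  β = (-9 - (2)·-0.222 - (-4)·-0.769 - (-2)·1.083) / (9) = -1.052
  γ = (-7 - (1)·-0.222 - (4)·-2.778 - (4)·1.083) / (13) = 0.000
  δ = (6 - (-3)·-0.222 - (4)·-2.778 - (-2)·-0.769) / (12) = 1.242
Change: (0.069, 1.726, 0.769, 0.159) → max |·| = 1.726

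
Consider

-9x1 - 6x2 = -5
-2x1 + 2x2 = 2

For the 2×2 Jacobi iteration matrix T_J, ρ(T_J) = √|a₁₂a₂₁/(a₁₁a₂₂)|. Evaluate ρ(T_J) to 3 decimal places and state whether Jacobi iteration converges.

a₁₂a₂₁/(a₁₁a₂₂) = (-6)·(-2) / ((-9)·(2)) = -0.666667
ρ = √|-0.666667| = √0.666667 = 0.816
ρ < 1, so Jacobi converges

0.816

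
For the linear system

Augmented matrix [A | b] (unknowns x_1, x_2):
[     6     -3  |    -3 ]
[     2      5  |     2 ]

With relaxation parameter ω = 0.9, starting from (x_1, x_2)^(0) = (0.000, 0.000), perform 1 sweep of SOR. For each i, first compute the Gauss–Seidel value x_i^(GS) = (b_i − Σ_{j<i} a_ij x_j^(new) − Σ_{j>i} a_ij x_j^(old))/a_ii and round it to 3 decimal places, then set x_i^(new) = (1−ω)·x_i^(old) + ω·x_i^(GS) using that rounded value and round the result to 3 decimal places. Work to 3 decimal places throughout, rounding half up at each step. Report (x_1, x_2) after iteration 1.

Iteration 1:
  x_1: GS value = (-3 - (-3)·0.000) / (6) = -0.500;  x_1 ← (1−ω)·0.000 + ω·-0.500 = -0.450
  x_2: GS value = (2 - (2)·-0.450) / (5) = 0.580;  x_2 ← (1−ω)·0.000 + ω·0.580 = 0.522

(-0.450, 0.522)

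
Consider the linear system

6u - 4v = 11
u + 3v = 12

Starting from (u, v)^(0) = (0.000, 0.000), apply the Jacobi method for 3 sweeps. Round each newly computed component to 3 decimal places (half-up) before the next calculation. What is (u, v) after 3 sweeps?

Iteration 1:
  u = (11 - (-4)·0.000) / (6) = 1.833
  v = (12 - (1)·0.000) / (3) = 4.000
Iteration 2:
  u = (11 - (-4)·4.000) / (6) = 4.500
  v = (12 - (1)·1.833) / (3) = 3.389
Iteration 3:
  u = (11 - (-4)·3.389) / (6) = 4.093
  v = (12 - (1)·4.500) / (3) = 2.500

(4.093, 2.500)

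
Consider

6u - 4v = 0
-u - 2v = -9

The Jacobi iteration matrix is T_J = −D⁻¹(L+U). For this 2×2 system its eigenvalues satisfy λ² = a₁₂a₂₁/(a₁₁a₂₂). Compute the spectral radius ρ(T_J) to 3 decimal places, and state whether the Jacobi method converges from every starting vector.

a₁₂a₂₁/(a₁₁a₂₂) = (-4)·(-1) / ((6)·(-2)) = -0.333333
ρ = √|-0.333333| = √0.333333 = 0.577
ρ < 1, so Jacobi converges

0.577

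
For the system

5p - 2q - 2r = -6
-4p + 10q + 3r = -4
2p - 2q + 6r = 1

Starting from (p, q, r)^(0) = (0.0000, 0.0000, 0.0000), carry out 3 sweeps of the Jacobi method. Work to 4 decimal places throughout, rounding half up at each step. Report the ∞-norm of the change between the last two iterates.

0.1455

Iteration 1:
  p = (-6 - (-2)·0.0000 - (-2)·0.0000) / (5) = -1.2000
  q = (-4 - (-4)·0.0000 - (3)·0.0000) / (10) = -0.4000
  r = (1 - (2)·0.0000 - (-2)·0.0000) / (6) = 0.1667
Iteration 2:
  p = (-6 - (-2)·-0.4000 - (-2)·0.1667) / (5) = -1.2933
  q = (-4 - (-4)·-1.2000 - (3)·0.1667) / (10) = -0.9300
  r = (1 - (2)·-1.2000 - (-2)·-0.4000) / (6) = 0.4333
Iteration 3:
  p = (-6 - (-2)·-0.9300 - (-2)·0.4333) / (5) = -1.3987
  q = (-4 - (-4)·-1.2933 - (3)·0.4333) / (10) = -1.0473
  r = (1 - (2)·-1.2933 - (-2)·-0.9300) / (6) = 0.2878
Change: (-0.1054, -0.1173, -0.1455) → max |·| = 0.1455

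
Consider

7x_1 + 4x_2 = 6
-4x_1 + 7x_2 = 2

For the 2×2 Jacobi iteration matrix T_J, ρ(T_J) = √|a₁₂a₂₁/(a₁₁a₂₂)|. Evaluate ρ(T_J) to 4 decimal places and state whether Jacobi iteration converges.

a₁₂a₂₁/(a₁₁a₂₂) = (4)·(-4) / ((7)·(7)) = -0.326531
ρ = √|-0.326531| = √0.326531 = 0.5714
ρ < 1, so Jacobi converges

0.5714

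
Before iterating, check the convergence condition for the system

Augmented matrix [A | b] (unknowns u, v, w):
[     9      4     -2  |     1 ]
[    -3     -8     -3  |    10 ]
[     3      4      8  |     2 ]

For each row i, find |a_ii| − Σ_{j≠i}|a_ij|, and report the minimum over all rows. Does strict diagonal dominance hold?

1

row 1: |9| − (4+2) = 3
row 2: |-8| − (3+3) = 2
row 3: |8| − (3+4) = 1
minimum over rows = 1 → strictly diagonally dominant (convergence guaranteed)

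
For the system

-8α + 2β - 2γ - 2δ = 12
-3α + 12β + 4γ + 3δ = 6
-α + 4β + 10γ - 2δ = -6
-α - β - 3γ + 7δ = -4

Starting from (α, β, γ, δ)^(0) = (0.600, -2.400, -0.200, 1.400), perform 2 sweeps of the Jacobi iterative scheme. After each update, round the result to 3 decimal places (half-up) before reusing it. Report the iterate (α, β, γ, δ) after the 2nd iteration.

(-1.355, -0.105, -1.170, -0.562)

Iteration 1:
  α = (12 - (2)·-2.400 - (-2)·-0.200 - (-2)·1.400) / (-8) = -2.400
  β = (6 - (-3)·0.600 - (4)·-0.200 - (3)·1.400) / (12) = 0.367
  γ = (-6 - (-1)·0.600 - (4)·-2.400 - (-2)·1.400) / (10) = 0.700
  δ = (-4 - (-1)·0.600 - (-1)·-2.400 - (-3)·-0.200) / (7) = -0.914
Iteration 2:
  α = (12 - (2)·0.367 - (-2)·0.700 - (-2)·-0.914) / (-8) = -1.355
  β = (6 - (-3)·-2.400 - (4)·0.700 - (3)·-0.914) / (12) = -0.105
  γ = (-6 - (-1)·-2.400 - (4)·0.367 - (-2)·-0.914) / (10) = -1.170
  δ = (-4 - (-1)·-2.400 - (-1)·0.367 - (-3)·0.700) / (7) = -0.562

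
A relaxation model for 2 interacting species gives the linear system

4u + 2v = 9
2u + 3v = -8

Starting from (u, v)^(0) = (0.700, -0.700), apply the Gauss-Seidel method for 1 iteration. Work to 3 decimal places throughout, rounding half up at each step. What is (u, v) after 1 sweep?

(2.600, -4.400)

Iteration 1:
  u = (9 - (2)·-0.700) / (4) = 2.600
  v = (-8 - (2)·2.600) / (3) = -4.400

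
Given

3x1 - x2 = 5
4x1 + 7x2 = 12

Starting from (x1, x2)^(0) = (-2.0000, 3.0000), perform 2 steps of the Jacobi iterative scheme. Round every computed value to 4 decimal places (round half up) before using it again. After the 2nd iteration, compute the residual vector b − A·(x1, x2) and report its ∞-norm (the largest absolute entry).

2.6665

Iteration 1:
  x1 = (5 - (-1)·3.0000) / (3) = 2.6667
  x2 = (12 - (4)·-2.0000) / (7) = 2.8571
Iteration 2:
  x1 = (5 - (-1)·2.8571) / (3) = 2.6190
  x2 = (12 - (4)·2.6667) / (7) = 0.1905
Residual b − A·x = (-2.6665, 0.1905); ∞-norm = 2.6665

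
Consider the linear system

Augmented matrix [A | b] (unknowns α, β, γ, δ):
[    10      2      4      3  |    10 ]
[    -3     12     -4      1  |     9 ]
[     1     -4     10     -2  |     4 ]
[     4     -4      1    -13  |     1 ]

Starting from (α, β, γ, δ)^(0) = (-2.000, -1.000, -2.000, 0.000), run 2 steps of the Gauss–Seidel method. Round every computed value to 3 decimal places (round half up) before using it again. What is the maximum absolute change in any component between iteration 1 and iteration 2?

1.407

Iteration 1:
  α = (10 - (2)·-1.000 - (4)·-2.000 - (3)·0.000) / (10) = 2.000
  β = (9 - (-3)·2.000 - (-4)·-2.000 - (1)·0.000) / (12) = 0.583
  γ = (4 - (1)·2.000 - (-4)·0.583 - (-2)·0.000) / (10) = 0.433
  δ = (1 - (4)·2.000 - (-4)·0.583 - (1)·0.433) / (-13) = 0.392
Iteration 2:
  α = (10 - (2)·0.583 - (4)·0.433 - (3)·0.392) / (10) = 0.593
  β = (9 - (-3)·0.593 - (-4)·0.433 - (1)·0.392) / (12) = 1.010
  γ = (4 - (1)·0.593 - (-4)·1.010 - (-2)·0.392) / (10) = 0.823
  δ = (1 - (4)·0.593 - (-4)·1.010 - (1)·0.823) / (-13) = -0.142
Change: (-1.407, 0.427, 0.390, -0.534) → max |·| = 1.407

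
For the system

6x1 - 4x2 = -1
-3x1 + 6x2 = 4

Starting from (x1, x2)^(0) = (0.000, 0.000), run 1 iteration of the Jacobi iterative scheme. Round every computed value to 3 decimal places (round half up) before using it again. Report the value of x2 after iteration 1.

Iteration 1:
  x1 = (-1 - (-4)·0.000) / (6) = -0.167
  x2 = (4 - (-3)·0.000) / (6) = 0.667

0.667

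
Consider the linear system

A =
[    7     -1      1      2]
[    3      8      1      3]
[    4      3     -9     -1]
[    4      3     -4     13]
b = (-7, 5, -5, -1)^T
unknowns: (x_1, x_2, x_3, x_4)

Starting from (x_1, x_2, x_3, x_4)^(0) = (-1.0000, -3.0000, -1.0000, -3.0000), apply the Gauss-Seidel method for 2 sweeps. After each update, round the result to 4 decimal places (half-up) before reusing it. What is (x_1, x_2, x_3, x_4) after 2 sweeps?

(-0.9084, 0.7902, 0.4142, 0.1477)

Iteration 1:
  x_1 = (-7 - (-1)·-3.0000 - (1)·-1.0000 - (2)·-3.0000) / (7) = -0.4286
  x_2 = (5 - (3)·-0.4286 - (1)·-1.0000 - (3)·-3.0000) / (8) = 2.0357
  x_3 = (-5 - (4)·-0.4286 - (3)·2.0357 - (-1)·-3.0000) / (-9) = 1.3770
  x_4 = (-1 - (4)·-0.4286 - (3)·2.0357 - (-4)·1.3770) / (13) = 0.0089
Iteration 2:
  x_1 = (-7 - (-1)·2.0357 - (1)·1.3770 - (2)·0.0089) / (7) = -0.9084
  x_2 = (5 - (3)·-0.9084 - (1)·1.3770 - (3)·0.0089) / (8) = 0.7902
  x_3 = (-5 - (4)·-0.9084 - (3)·0.7902 - (-1)·0.0089) / (-9) = 0.4142
  x_4 = (-1 - (4)·-0.9084 - (3)·0.7902 - (-4)·0.4142) / (13) = 0.1477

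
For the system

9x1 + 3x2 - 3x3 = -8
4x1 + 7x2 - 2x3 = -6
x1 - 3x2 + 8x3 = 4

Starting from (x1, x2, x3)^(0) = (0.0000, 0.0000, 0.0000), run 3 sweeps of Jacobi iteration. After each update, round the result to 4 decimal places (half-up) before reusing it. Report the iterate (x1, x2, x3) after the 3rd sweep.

Iteration 1:
  x1 = (-8 - (3)·0.0000 - (-3)·0.0000) / (9) = -0.8889
  x2 = (-6 - (4)·0.0000 - (-2)·0.0000) / (7) = -0.8571
  x3 = (4 - (1)·0.0000 - (-3)·0.0000) / (8) = 0.5000
Iteration 2:
  x1 = (-8 - (3)·-0.8571 - (-3)·0.5000) / (9) = -0.4365
  x2 = (-6 - (4)·-0.8889 - (-2)·0.5000) / (7) = -0.2063
  x3 = (4 - (1)·-0.8889 - (-3)·-0.8571) / (8) = 0.2897
Iteration 3:
  x1 = (-8 - (3)·-0.2063 - (-3)·0.2897) / (9) = -0.7236
  x2 = (-6 - (4)·-0.4365 - (-2)·0.2897) / (7) = -0.5249
  x3 = (4 - (1)·-0.4365 - (-3)·-0.2063) / (8) = 0.4772

(-0.7236, -0.5249, 0.4772)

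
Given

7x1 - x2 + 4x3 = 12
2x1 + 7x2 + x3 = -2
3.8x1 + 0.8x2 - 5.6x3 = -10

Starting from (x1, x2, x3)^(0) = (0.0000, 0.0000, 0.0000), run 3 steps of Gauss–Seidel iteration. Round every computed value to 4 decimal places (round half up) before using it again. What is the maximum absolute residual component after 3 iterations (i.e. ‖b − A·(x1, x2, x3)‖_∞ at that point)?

1.8503

Iteration 1:
  x1 = (12 - (-1)·0.0000 - (4)·0.0000) / (7) = 1.7143
  x2 = (-2 - (2)·1.7143 - (1)·0.0000) / (7) = -0.7755
  x3 = (-10 - (3.8)·1.7143 - (0.8)·-0.7755) / (-5.6) = 2.8382
Iteration 2:
  x1 = (12 - (-1)·-0.7755 - (4)·2.8382) / (7) = -0.0183
  x2 = (-2 - (2)·-0.0183 - (1)·2.8382) / (7) = -0.6859
  x3 = (-10 - (3.8)·-0.0183 - (0.8)·-0.6859) / (-5.6) = 1.6753
Iteration 3:
  x1 = (12 - (-1)·-0.6859 - (4)·1.6753) / (7) = 0.6590
  x2 = (-2 - (2)·0.6590 - (1)·1.6753) / (7) = -0.7133
  x3 = (-10 - (3.8)·0.6590 - (0.8)·-0.7133) / (-5.6) = 2.1310
Residual b − A·x = (-1.8503, -0.4559, 0.0000); ∞-norm = 1.8503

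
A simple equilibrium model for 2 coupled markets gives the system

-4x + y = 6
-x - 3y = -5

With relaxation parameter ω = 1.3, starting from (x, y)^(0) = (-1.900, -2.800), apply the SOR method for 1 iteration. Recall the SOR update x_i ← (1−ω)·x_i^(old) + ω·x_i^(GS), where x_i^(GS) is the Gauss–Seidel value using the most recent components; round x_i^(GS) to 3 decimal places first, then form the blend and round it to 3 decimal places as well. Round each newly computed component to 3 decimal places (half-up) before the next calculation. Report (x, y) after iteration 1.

(-2.290, 3.999)

Iteration 1:
  x: GS value = (6 - (1)·-2.800) / (-4) = -2.200;  x ← (1−ω)·-1.900 + ω·-2.200 = -2.290
  y: GS value = (-5 - (-1)·-2.290) / (-3) = 2.430;  y ← (1−ω)·-2.800 + ω·2.430 = 3.999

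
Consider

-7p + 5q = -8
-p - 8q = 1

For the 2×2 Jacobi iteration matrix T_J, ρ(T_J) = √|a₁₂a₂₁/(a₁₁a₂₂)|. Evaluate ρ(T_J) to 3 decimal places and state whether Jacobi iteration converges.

0.299

a₁₂a₂₁/(a₁₁a₂₂) = (5)·(-1) / ((-7)·(-8)) = -0.089286
ρ = √|-0.089286| = √0.089286 = 0.299
ρ < 1, so Jacobi converges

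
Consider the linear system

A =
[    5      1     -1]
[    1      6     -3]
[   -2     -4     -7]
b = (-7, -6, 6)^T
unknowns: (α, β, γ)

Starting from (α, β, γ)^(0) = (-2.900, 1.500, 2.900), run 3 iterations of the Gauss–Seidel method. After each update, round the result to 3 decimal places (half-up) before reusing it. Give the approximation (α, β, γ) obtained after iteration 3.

Iteration 1:
  α = (-7 - (1)·1.500 - (-1)·2.900) / (5) = -1.120
  β = (-6 - (1)·-1.120 - (-3)·2.900) / (6) = 0.637
  γ = (6 - (-2)·-1.120 - (-4)·0.637) / (-7) = -0.901
Iteration 2:
  α = (-7 - (1)·0.637 - (-1)·-0.901) / (5) = -1.708
  β = (-6 - (1)·-1.708 - (-3)·-0.901) / (6) = -1.166
  γ = (6 - (-2)·-1.708 - (-4)·-1.166) / (-7) = 0.297
Iteration 3:
  α = (-7 - (1)·-1.166 - (-1)·0.297) / (5) = -1.107
  β = (-6 - (1)·-1.107 - (-3)·0.297) / (6) = -0.667
  γ = (6 - (-2)·-1.107 - (-4)·-0.667) / (-7) = -0.160

(-1.107, -0.667, -0.160)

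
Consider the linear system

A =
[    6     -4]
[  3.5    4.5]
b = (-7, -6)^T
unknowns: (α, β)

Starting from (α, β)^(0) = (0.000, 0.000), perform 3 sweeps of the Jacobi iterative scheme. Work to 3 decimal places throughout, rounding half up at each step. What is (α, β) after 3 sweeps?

Iteration 1:
  α = (-7 - (-4)·0.000) / (6) = -1.167
  β = (-6 - (3.5)·0.000) / (4.5) = -1.333
Iteration 2:
  α = (-7 - (-4)·-1.333) / (6) = -2.055
  β = (-6 - (3.5)·-1.167) / (4.5) = -0.426
Iteration 3:
  α = (-7 - (-4)·-0.426) / (6) = -1.451
  β = (-6 - (3.5)·-2.055) / (4.5) = 0.265

(-1.451, 0.265)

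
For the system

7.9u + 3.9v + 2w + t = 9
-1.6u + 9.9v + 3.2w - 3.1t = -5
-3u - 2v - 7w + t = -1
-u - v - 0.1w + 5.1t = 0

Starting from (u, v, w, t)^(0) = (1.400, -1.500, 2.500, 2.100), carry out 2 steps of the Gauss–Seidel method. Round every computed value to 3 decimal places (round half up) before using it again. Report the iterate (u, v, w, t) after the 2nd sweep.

(1.331, -0.312, -0.324, 0.193)

Iteration 1:
  u = (9 - (3.9)·-1.500 - (2)·2.500 - (1)·2.100) / (7.9) = 0.981
  v = (-5 - (-1.6)·0.981 - (3.2)·2.500 - (-3.1)·2.100) / (9.9) = -0.497
  w = (-1 - (-3)·0.981 - (-2)·-0.497 - (1)·2.100) / (-7) = 0.164
  t = (0 - (-1)·0.981 - (-1)·-0.497 - (-0.1)·0.164) / (5.1) = 0.098
Iteration 2:
  u = (9 - (3.9)·-0.497 - (2)·0.164 - (1)·0.098) / (7.9) = 1.331
  v = (-5 - (-1.6)·1.331 - (3.2)·0.164 - (-3.1)·0.098) / (9.9) = -0.312
  w = (-1 - (-3)·1.331 - (-2)·-0.312 - (1)·0.098) / (-7) = -0.324
  t = (0 - (-1)·1.331 - (-1)·-0.312 - (-0.1)·-0.324) / (5.1) = 0.193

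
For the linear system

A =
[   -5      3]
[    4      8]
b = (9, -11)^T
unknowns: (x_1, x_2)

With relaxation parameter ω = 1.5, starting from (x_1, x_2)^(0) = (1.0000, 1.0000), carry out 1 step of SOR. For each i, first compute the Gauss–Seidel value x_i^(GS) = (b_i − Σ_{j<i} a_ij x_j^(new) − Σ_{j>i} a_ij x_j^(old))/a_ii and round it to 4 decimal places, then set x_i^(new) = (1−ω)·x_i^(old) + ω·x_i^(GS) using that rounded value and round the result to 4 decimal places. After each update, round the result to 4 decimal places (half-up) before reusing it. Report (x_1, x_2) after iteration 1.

Iteration 1:
  x_1: GS value = (9 - (3)·1.0000) / (-5) = -1.2000;  x_1 ← (1−ω)·1.0000 + ω·-1.2000 = -2.3000
  x_2: GS value = (-11 - (4)·-2.3000) / (8) = -0.2250;  x_2 ← (1−ω)·1.0000 + ω·-0.2250 = -0.8375

(-2.3000, -0.8375)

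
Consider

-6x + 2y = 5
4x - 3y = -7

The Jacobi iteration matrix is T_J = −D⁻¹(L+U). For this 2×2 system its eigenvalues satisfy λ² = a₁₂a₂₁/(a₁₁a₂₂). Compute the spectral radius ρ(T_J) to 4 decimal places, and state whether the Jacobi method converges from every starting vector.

a₁₂a₂₁/(a₁₁a₂₂) = (2)·(4) / ((-6)·(-3)) = 0.444444
ρ = √|0.444444| = √0.444444 = 0.6667
ρ < 1, so Jacobi converges

0.6667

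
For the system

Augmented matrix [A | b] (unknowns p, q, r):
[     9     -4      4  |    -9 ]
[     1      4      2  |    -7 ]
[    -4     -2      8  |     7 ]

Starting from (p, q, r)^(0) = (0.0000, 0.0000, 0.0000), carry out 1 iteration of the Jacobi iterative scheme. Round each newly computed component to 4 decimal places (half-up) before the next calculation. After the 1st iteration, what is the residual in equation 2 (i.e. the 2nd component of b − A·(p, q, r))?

-0.7500

Iteration 1:
  p = (-9 - (-4)·0.0000 - (4)·0.0000) / (9) = -1.0000
  q = (-7 - (1)·0.0000 - (2)·0.0000) / (4) = -1.7500
  r = (7 - (-4)·0.0000 - (-2)·0.0000) / (8) = 0.8750
Residual b − A·x = (-10.5000, -0.7500, -7.5000)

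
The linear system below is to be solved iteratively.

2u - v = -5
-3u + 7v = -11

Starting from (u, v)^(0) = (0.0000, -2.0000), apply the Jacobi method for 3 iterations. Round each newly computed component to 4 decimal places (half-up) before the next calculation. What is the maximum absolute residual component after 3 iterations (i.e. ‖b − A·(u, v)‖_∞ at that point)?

Iteration 1:
  u = (-5 - (-1)·-2.0000) / (2) = -3.5000
  v = (-11 - (-3)·0.0000) / (7) = -1.5714
Iteration 2:
  u = (-5 - (-1)·-1.5714) / (2) = -3.2857
  v = (-11 - (-3)·-3.5000) / (7) = -3.0714
Iteration 3:
  u = (-5 - (-1)·-3.0714) / (2) = -4.0357
  v = (-11 - (-3)·-3.2857) / (7) = -2.9796
Residual b − A·x = (0.0918, -2.2499); ∞-norm = 2.2499

2.2499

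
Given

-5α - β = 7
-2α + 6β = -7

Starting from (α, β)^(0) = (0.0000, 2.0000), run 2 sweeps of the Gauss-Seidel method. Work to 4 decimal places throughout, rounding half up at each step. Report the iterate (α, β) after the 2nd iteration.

(-1.0467, -1.5156)

Iteration 1:
  α = (7 - (-1)·2.0000) / (-5) = -1.8000
  β = (-7 - (-2)·-1.8000) / (6) = -1.7667
Iteration 2:
  α = (7 - (-1)·-1.7667) / (-5) = -1.0467
  β = (-7 - (-2)·-1.0467) / (6) = -1.5156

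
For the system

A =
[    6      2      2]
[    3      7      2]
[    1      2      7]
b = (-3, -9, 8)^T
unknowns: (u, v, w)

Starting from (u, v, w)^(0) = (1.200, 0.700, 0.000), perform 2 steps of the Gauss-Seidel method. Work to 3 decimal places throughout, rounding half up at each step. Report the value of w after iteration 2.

Iteration 1:
  u = (-3 - (2)·0.700 - (2)·0.000) / (6) = -0.733
  v = (-9 - (3)·-0.733 - (2)·0.000) / (7) = -0.972
  w = (8 - (1)·-0.733 - (2)·-0.972) / (7) = 1.525
Iteration 2:
  u = (-3 - (2)·-0.972 - (2)·1.525) / (6) = -0.684
  v = (-9 - (3)·-0.684 - (2)·1.525) / (7) = -1.428
  w = (8 - (1)·-0.684 - (2)·-1.428) / (7) = 1.649

1.649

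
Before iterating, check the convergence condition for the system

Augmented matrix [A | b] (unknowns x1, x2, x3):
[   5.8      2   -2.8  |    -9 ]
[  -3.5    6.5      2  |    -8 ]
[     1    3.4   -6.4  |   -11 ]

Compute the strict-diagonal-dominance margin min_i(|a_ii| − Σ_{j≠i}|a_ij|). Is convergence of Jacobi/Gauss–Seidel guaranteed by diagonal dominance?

1

row 1: |5.8| − (2+2.8) = 1
row 2: |6.5| − (3.5+2) = 1
row 3: |-6.4| − (1+3.4) = 2
minimum over rows = 1 → strictly diagonally dominant (convergence guaranteed)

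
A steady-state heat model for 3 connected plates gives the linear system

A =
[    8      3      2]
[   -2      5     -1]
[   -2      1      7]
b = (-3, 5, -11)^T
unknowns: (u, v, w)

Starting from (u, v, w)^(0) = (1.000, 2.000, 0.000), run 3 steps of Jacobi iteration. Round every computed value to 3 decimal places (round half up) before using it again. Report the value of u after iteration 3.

0.060

Iteration 1:
  u = (-3 - (3)·2.000 - (2)·0.000) / (8) = -1.125
  v = (5 - (-2)·1.000 - (-1)·0.000) / (5) = 1.400
  w = (-11 - (-2)·1.000 - (1)·2.000) / (7) = -1.571
Iteration 2:
  u = (-3 - (3)·1.400 - (2)·-1.571) / (8) = -0.507
  v = (5 - (-2)·-1.125 - (-1)·-1.571) / (5) = 0.236
  w = (-11 - (-2)·-1.125 - (1)·1.400) / (7) = -2.093
Iteration 3:
  u = (-3 - (3)·0.236 - (2)·-2.093) / (8) = 0.060
  v = (5 - (-2)·-0.507 - (-1)·-2.093) / (5) = 0.379
  w = (-11 - (-2)·-0.507 - (1)·0.236) / (7) = -1.750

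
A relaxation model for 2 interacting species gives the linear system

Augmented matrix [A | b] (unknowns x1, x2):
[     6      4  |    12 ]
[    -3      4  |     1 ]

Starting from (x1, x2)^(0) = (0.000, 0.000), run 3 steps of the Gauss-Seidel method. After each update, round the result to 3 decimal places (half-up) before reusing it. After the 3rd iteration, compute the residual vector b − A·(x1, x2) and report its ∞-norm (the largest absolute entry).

Iteration 1:
  x1 = (12 - (4)·0.000) / (6) = 2.000
  x2 = (1 - (-3)·2.000) / (4) = 1.750
Iteration 2:
  x1 = (12 - (4)·1.750) / (6) = 0.833
  x2 = (1 - (-3)·0.833) / (4) = 0.875
Iteration 3:
  x1 = (12 - (4)·0.875) / (6) = 1.417
  x2 = (1 - (-3)·1.417) / (4) = 1.313
Residual b − A·x = (-1.754, -0.001); ∞-norm = 1.754

1.754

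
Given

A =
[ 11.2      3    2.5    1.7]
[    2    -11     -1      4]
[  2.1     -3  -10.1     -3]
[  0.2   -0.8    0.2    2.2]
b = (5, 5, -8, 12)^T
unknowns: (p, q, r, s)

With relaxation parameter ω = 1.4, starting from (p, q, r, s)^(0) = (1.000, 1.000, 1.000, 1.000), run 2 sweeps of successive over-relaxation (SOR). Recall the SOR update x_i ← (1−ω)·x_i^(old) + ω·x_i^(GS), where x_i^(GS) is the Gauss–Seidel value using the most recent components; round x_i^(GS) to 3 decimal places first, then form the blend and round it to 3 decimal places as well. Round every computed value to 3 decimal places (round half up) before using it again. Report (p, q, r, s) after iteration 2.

Iteration 1:
  p: GS value = (5 - (3)·1.000 - (2.5)·1.000 - (1.7)·1.000) / (11.2) = -0.196;  p ← (1−ω)·1.000 + ω·-0.196 = -0.674
  q: GS value = (5 - (2)·-0.674 - (-1)·1.000 - (4)·1.000) / (-11) = -0.304;  q ← (1−ω)·1.000 + ω·-0.304 = -0.826
  r: GS value = (-8 - (2.1)·-0.674 - (-3)·-0.826 - (-3)·1.000) / (-10.1) = 0.600;  r ← (1−ω)·1.000 + ω·0.600 = 0.440
  s: GS value = (12 - (0.2)·-0.674 - (-0.8)·-0.826 - (0.2)·0.440) / (2.2) = 5.175;  s ← (1−ω)·1.000 + ω·5.175 = 6.845
Iteration 2:
  p: GS value = (5 - (3)·-0.826 - (2.5)·0.440 - (1.7)·6.845) / (11.2) = -0.470;  p ← (1−ω)·-0.674 + ω·-0.470 = -0.388
  q: GS value = (5 - (2)·-0.388 - (-1)·0.440 - (4)·6.845) / (-11) = 1.924;  q ← (1−ω)·-0.826 + ω·1.924 = 3.024
  r: GS value = (-8 - (2.1)·-0.388 - (-3)·3.024 - (-3)·6.845) / (-10.1) = -2.220;  r ← (1−ω)·0.440 + ω·-2.220 = -3.284
  s: GS value = (12 - (0.2)·-0.388 - (-0.8)·3.024 - (0.2)·-3.284) / (2.2) = 6.888;  s ← (1−ω)·6.845 + ω·6.888 = 6.905

(-0.388, 3.024, -3.284, 6.905)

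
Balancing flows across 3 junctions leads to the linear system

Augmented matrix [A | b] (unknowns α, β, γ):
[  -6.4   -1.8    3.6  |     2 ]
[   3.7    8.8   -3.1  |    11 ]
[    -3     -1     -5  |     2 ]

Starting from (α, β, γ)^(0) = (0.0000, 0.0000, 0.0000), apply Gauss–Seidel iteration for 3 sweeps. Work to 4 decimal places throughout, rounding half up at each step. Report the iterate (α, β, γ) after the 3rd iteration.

Iteration 1:
  α = (2 - (-1.8)·0.0000 - (3.6)·0.0000) / (-6.4) = -0.3125
  β = (11 - (3.7)·-0.3125 - (-3.1)·0.0000) / (8.8) = 1.3814
  γ = (2 - (-3)·-0.3125 - (-1)·1.3814) / (-5) = -0.4888
Iteration 2:
  α = (2 - (-1.8)·1.3814 - (3.6)·-0.4888) / (-6.4) = -0.9760
  β = (11 - (3.7)·-0.9760 - (-3.1)·-0.4888) / (8.8) = 1.4882
  γ = (2 - (-3)·-0.9760 - (-1)·1.4882) / (-5) = -0.1120
Iteration 3:
  α = (2 - (-1.8)·1.4882 - (3.6)·-0.1120) / (-6.4) = -0.7941
  β = (11 - (3.7)·-0.7941 - (-3.1)·-0.1120) / (8.8) = 1.5444
  γ = (2 - (-3)·-0.7941 - (-1)·1.5444) / (-5) = -0.2324

(-0.7941, 1.5444, -0.2324)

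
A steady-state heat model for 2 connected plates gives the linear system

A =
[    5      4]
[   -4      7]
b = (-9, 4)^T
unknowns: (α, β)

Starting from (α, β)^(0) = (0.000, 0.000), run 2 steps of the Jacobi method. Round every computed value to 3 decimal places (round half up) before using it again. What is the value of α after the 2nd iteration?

-2.257

Iteration 1:
  α = (-9 - (4)·0.000) / (5) = -1.800
  β = (4 - (-4)·0.000) / (7) = 0.571
Iteration 2:
  α = (-9 - (4)·0.571) / (5) = -2.257
  β = (4 - (-4)·-1.800) / (7) = -0.457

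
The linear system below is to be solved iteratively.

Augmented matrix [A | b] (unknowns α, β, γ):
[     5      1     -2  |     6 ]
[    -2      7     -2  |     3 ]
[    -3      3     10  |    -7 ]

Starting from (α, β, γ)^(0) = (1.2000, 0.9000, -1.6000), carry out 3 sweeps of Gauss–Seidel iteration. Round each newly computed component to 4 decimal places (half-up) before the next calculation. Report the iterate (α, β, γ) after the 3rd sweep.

(0.8655, 0.5116, -0.5938)

Iteration 1:
  α = (6 - (1)·0.9000 - (-2)·-1.6000) / (5) = 0.3800
  β = (3 - (-2)·0.3800 - (-2)·-1.6000) / (7) = 0.0800
  γ = (-7 - (-3)·0.3800 - (3)·0.0800) / (10) = -0.6100
Iteration 2:
  α = (6 - (1)·0.0800 - (-2)·-0.6100) / (5) = 0.9400
  β = (3 - (-2)·0.9400 - (-2)·-0.6100) / (7) = 0.5229
  γ = (-7 - (-3)·0.9400 - (3)·0.5229) / (10) = -0.5749
Iteration 3:
  α = (6 - (1)·0.5229 - (-2)·-0.5749) / (5) = 0.8655
  β = (3 - (-2)·0.8655 - (-2)·-0.5749) / (7) = 0.5116
  γ = (-7 - (-3)·0.8655 - (3)·0.5116) / (10) = -0.5938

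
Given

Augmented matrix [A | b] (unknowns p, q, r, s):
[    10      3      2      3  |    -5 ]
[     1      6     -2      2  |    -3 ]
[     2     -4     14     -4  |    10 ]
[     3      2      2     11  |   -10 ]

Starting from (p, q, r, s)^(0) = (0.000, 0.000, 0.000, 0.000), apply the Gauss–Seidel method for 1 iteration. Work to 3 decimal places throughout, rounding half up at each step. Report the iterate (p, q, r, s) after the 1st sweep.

(-0.500, -0.417, 0.667, -0.818)

Iteration 1:
  p = (-5 - (3)·0.000 - (2)·0.000 - (3)·0.000) / (10) = -0.500
  q = (-3 - (1)·-0.500 - (-2)·0.000 - (2)·0.000) / (6) = -0.417
  r = (10 - (2)·-0.500 - (-4)·-0.417 - (-4)·0.000) / (14) = 0.667
  s = (-10 - (3)·-0.500 - (2)·-0.417 - (2)·0.667) / (11) = -0.818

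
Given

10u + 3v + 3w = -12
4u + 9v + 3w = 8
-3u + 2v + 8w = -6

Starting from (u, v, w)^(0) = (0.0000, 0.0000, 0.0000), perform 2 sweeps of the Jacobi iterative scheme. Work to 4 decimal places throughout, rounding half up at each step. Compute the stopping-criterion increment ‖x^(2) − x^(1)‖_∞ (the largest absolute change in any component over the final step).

Iteration 1:
  u = (-12 - (3)·0.0000 - (3)·0.0000) / (10) = -1.2000
  v = (8 - (4)·0.0000 - (3)·0.0000) / (9) = 0.8889
  w = (-6 - (-3)·0.0000 - (2)·0.0000) / (8) = -0.7500
Iteration 2:
  u = (-12 - (3)·0.8889 - (3)·-0.7500) / (10) = -1.2417
  v = (8 - (4)·-1.2000 - (3)·-0.7500) / (9) = 1.6722
  w = (-6 - (-3)·-1.2000 - (2)·0.8889) / (8) = -1.4222
Change: (-0.0417, 0.7833, -0.6722) → max |·| = 0.7833

0.7833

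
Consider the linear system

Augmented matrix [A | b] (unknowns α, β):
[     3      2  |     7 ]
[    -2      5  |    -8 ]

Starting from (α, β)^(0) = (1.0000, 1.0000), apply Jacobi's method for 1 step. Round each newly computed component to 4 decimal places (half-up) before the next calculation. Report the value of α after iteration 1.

1.6667

Iteration 1:
  α = (7 - (2)·1.0000) / (3) = 1.6667
  β = (-8 - (-2)·1.0000) / (5) = -1.2000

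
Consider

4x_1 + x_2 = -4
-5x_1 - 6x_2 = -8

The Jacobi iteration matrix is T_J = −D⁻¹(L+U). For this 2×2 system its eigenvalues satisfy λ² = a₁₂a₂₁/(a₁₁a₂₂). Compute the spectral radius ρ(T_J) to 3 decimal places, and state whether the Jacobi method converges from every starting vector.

0.456

a₁₂a₂₁/(a₁₁a₂₂) = (1)·(-5) / ((4)·(-6)) = 0.208333
ρ = √|0.208333| = √0.208333 = 0.456
ρ < 1, so Jacobi converges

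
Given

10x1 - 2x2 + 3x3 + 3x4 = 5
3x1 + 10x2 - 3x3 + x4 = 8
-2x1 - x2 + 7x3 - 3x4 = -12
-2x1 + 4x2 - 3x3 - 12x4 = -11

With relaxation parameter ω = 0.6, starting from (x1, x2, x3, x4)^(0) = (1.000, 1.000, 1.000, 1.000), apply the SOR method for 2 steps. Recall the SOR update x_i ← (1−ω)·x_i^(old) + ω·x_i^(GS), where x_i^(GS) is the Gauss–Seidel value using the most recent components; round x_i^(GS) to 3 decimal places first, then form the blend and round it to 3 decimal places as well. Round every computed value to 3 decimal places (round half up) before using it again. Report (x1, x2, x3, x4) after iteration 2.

Iteration 1:
  x1: GS value = (5 - (-2)·1.000 - (3)·1.000 - (3)·1.000) / (10) = 0.100;  x1 ← (1−ω)·1.000 + ω·0.100 = 0.460
  x2: GS value = (8 - (3)·0.460 - (-3)·1.000 - (1)·1.000) / (10) = 0.862;  x2 ← (1−ω)·1.000 + ω·0.862 = 0.917
  x3: GS value = (-12 - (-2)·0.460 - (-1)·0.917 - (-3)·1.000) / (7) = -1.023;  x3 ← (1−ω)·1.000 + ω·-1.023 = -0.214
  x4: GS value = (-11 - (-2)·0.460 - (4)·0.917 - (-3)·-0.214) / (-12) = 1.199;  x4 ← (1−ω)·1.000 + ω·1.199 = 1.119
Iteration 2:
  x1: GS value = (5 - (-2)·0.917 - (3)·-0.214 - (3)·1.119) / (10) = 0.412;  x1 ← (1−ω)·0.460 + ω·0.412 = 0.431
  x2: GS value = (8 - (3)·0.431 - (-3)·-0.214 - (1)·1.119) / (10) = 0.495;  x2 ← (1−ω)·0.917 + ω·0.495 = 0.664
  x3: GS value = (-12 - (-2)·0.431 - (-1)·0.664 - (-3)·1.119) / (7) = -1.017;  x3 ← (1−ω)·-0.214 + ω·-1.017 = -0.696
  x4: GS value = (-11 - (-2)·0.431 - (4)·0.664 - (-3)·-0.696) / (-12) = 1.240;  x4 ← (1−ω)·1.119 + ω·1.240 = 1.192

(0.431, 0.664, -0.696, 1.192)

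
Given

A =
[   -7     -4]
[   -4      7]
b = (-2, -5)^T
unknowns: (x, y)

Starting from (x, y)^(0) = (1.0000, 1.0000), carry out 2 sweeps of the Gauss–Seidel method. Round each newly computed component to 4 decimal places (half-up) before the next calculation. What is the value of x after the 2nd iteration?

Iteration 1:
  x = (-2 - (-4)·1.0000) / (-7) = -0.2857
  y = (-5 - (-4)·-0.2857) / (7) = -0.8775
Iteration 2:
  x = (-2 - (-4)·-0.8775) / (-7) = 0.7871
  y = (-5 - (-4)·0.7871) / (7) = -0.2645

0.7871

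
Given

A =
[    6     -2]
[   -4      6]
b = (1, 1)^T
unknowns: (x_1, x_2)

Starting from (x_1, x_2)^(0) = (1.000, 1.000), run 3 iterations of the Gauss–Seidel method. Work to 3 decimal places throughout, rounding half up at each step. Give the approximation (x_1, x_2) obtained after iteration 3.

Iteration 1:
  x_1 = (1 - (-2)·1.000) / (6) = 0.500
  x_2 = (1 - (-4)·0.500) / (6) = 0.500
Iteration 2:
  x_1 = (1 - (-2)·0.500) / (6) = 0.333
  x_2 = (1 - (-4)·0.333) / (6) = 0.389
Iteration 3:
  x_1 = (1 - (-2)·0.389) / (6) = 0.296
  x_2 = (1 - (-4)·0.296) / (6) = 0.364

(0.296, 0.364)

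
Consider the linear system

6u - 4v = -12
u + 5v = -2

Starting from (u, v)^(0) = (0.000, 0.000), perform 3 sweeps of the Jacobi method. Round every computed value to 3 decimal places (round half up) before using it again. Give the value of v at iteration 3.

Iteration 1:
  u = (-12 - (-4)·0.000) / (6) = -2.000
  v = (-2 - (1)·0.000) / (5) = -0.400
Iteration 2:
  u = (-12 - (-4)·-0.400) / (6) = -2.267
  v = (-2 - (1)·-2.000) / (5) = 0.000
Iteration 3:
  u = (-12 - (-4)·0.000) / (6) = -2.000
  v = (-2 - (1)·-2.267) / (5) = 0.053

0.053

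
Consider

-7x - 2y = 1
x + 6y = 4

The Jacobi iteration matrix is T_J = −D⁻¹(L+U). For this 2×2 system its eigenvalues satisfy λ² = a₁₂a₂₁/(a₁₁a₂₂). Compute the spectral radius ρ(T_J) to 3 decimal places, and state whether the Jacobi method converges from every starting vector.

0.218

a₁₂a₂₁/(a₁₁a₂₂) = (-2)·(1) / ((-7)·(6)) = 0.047619
ρ = √|0.047619| = √0.047619 = 0.218
ρ < 1, so Jacobi converges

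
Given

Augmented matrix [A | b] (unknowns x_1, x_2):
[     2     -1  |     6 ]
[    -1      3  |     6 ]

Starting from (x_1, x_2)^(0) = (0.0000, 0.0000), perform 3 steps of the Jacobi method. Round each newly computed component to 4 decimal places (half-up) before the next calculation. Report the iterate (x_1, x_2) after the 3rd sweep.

(4.5000, 3.3333)

Iteration 1:
  x_1 = (6 - (-1)·0.0000) / (2) = 3.0000
  x_2 = (6 - (-1)·0.0000) / (3) = 2.0000
Iteration 2:
  x_1 = (6 - (-1)·2.0000) / (2) = 4.0000
  x_2 = (6 - (-1)·3.0000) / (3) = 3.0000
Iteration 3:
  x_1 = (6 - (-1)·3.0000) / (2) = 4.5000
  x_2 = (6 - (-1)·4.0000) / (3) = 3.3333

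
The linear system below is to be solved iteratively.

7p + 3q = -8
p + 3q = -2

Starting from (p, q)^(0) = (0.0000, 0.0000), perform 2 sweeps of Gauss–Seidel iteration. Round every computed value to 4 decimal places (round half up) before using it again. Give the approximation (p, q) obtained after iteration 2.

(-1.0204, -0.3265)

Iteration 1:
  p = (-8 - (3)·0.0000) / (7) = -1.1429
  q = (-2 - (1)·-1.1429) / (3) = -0.2857
Iteration 2:
  p = (-8 - (3)·-0.2857) / (7) = -1.0204
  q = (-2 - (1)·-1.0204) / (3) = -0.3265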